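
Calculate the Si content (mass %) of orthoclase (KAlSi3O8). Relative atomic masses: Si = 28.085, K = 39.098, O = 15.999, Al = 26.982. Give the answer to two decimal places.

Molar mass of KAlSi3O8: 1*39.098 + 1*26.982 + 3*28.085 + 8*15.999 = 278.327 g/mol.
Mass of Si per formula unit: 3 × 28.085 = 84.255 g.
Weight fraction Si = 84.255 / 278.327 = 0.3027.

30.27 mass %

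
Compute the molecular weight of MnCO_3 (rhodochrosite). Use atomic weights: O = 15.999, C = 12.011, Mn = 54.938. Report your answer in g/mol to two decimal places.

Mn: 1 × 54.938 = 54.9380
C: 1 × 12.011 = 12.0110
O: 3 × 15.999 = 47.9970
Summing the contributions gives the formula mass.

114.95 g/mol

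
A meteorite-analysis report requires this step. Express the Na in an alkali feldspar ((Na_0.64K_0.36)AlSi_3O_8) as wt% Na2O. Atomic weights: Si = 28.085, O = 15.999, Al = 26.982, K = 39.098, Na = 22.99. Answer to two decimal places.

7.40 wt%

Molar mass of (Na_0.64K_0.36)AlSi_3O_8 = 0.64·22.99 + 0.36·39.098 + 1·26.982 + 3·28.085 + 8·15.999 = 268.018 g/mol.
Each formula unit contains 0.64 Na, equivalent to 0.64/2 = 0.3200 mol Na2O.
M(Na2O) = 2×22.99 + 1×15.999 = 61.979 g/mol.
Mass of Na2O per formula unit = 0.3200 × 61.979 = 19.833 g.
Na2O wt% = 19.833 / 268.018 × 100 = 7.40%.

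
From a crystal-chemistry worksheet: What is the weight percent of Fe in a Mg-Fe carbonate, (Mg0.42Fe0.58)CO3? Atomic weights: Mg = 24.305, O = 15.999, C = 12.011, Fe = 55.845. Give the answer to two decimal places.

31.57 weight percent

M((Mg0.42Fe0.58)CO3) = 102.606 g/mol.
Fe contributes 0.58 × 55.845 = 32.390 g per mole.
32.390/102.606 = 0.3157 → 31.57%.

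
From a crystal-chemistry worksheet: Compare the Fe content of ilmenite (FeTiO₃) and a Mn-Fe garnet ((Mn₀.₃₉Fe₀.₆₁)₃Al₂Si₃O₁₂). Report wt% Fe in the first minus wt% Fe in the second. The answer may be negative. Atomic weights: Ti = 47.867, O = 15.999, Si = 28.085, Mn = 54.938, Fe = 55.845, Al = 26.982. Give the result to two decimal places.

M(FeTiO₃) = 151.709 g/mol, so wt% Fe = 55.845/151.709 × 100 = 36.81%.
M((Mn₀.₃₉Fe₀.₆₁)₃Al₂Si₃O₁₂) = 496.681 g/mol, so wt% Fe = 102.196/496.681 × 100 = 20.58%.
36.81 − 20.58 = 16.23 pp.

16.23 percentage points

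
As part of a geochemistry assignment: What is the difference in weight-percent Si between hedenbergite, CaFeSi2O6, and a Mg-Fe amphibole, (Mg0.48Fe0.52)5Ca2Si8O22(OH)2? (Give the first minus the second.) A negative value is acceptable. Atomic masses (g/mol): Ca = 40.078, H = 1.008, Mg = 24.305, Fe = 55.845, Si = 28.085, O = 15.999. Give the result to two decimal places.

First mineral: 56.170 g Si in 248.087 g formula = 22.64 wt% Si.
Second mineral: 224.680 g Si in 894.357 g formula = 25.12 wt% Si.
22.64% − 25.12% gives a difference of -2.48 percentage points.

-2.48 percentage points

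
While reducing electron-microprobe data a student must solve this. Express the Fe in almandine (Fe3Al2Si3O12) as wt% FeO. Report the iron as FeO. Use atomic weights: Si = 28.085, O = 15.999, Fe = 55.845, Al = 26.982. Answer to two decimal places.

Molar mass of Fe3Al2Si3O12 = 3*55.845 + 2*26.982 + 3*28.085 + 12*15.999 = 497.742 g/mol.
Each formula unit contains 3 Fe, equivalent to 3/1 = 3.0000 mol FeO.
M(FeO) = 1×55.845 + 1×15.999 = 71.844 g/mol.
Mass of FeO per formula unit = 3.0000 × 71.844 = 215.532 g.
FeO wt% = 215.532 / 497.742 × 100 = 43.30%.

43.30 wt%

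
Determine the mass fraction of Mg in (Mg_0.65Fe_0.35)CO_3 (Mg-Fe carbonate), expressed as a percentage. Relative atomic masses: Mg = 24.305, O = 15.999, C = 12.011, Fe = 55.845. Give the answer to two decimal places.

16.57 mass %

Formula mass = 0.65·24.305 + 0.35·55.845 + 1·12.011 + 3·15.999 = 95.352 g/mol, of which 15.798 g is Mg.
So Mg makes up 15.798/95.352 = 0.1657 of the mass, i.e. 16.57%.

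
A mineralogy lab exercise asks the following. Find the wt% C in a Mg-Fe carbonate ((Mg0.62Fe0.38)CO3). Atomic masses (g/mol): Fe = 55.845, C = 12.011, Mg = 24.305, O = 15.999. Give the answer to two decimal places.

12.47 wt%

Formula mass = 0.62×24.305 + 0.38×55.845 + 1×12.011 + 3×15.999 = 96.298 g/mol, of which 12.011 g is C.
So C makes up 12.011/96.298 = 0.1247 of the mass, i.e. 12.47%.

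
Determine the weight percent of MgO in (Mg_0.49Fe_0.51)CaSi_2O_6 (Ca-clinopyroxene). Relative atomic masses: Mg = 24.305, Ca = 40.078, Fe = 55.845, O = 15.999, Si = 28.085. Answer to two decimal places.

M((Mg_0.49Fe_0.51)CaSi_2O_6) = 232.632 g/mol; M(MgO) = 40.304 g/mol.
Moles MgO per formula unit = 0.49 Mg ÷ 1 = 0.4900.
MgO fraction = (0.4900 × 40.304) / 232.632 = 19.749/232.632 = 0.0849.

8.49 wt%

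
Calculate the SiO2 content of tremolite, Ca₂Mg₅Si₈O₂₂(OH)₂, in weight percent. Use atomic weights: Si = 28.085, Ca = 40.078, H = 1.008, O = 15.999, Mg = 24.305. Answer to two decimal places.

Formula mass = 812.353 g/mol.
8 Si → 8.0000 mol SiO2 per formula unit; M(SiO2) = 60.083, so SiO2 mass = 480.664 g.
480.664/812.353 × 100 = 59.17 wt%.

59.17 wt%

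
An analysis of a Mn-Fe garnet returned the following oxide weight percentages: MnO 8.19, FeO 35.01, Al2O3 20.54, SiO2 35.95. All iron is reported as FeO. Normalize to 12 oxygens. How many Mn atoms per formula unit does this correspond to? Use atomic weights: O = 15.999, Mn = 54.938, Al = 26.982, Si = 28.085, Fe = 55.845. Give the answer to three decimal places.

MnO (M=70.937): mol = 0.11545; Mn = 0.11545, O = 0.11545.
FeO (M=71.844): mol = 0.48731; Fe = 0.48731, O = 0.48731.
Al2O3 (M=101.961): mol = 0.20145; Al = 0.40290, O = 0.60435.
SiO2 (M=60.083): mol = 0.59834; Si = 0.59834, O = 1.19668.
ΣO = 2.40379; factor = 12/ΣO = 4.99212.
Mn apfu = 0.11545 × 4.99212 = 0.576.

0.576 Mn apfu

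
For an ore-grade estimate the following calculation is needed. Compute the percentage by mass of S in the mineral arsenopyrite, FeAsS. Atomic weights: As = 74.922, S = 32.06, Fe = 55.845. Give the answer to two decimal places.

19.69 weight percent

Molar mass of FeAsS: 1*55.845 + 1*74.922 + 1*32.06 = 162.827 g/mol.
Mass of S per formula unit: 1 × 32.06 = 32.060 g.
Weight fraction S = 32.060 / 162.827 = 0.1969.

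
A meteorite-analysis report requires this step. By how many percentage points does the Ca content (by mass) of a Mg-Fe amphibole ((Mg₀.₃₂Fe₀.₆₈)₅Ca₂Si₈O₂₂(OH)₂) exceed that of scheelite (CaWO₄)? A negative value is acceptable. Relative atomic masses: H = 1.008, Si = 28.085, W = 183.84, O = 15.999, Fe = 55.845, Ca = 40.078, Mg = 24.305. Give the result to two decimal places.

First mineral: 80.156 g Ca in 919.589 g formula = 8.72 wt% Ca.
Second mineral: 40.078 g Ca in 287.914 g formula = 13.92 wt% Ca.
8.72% − 13.92% gives a difference of -5.20 percentage points.

-5.20 percentage points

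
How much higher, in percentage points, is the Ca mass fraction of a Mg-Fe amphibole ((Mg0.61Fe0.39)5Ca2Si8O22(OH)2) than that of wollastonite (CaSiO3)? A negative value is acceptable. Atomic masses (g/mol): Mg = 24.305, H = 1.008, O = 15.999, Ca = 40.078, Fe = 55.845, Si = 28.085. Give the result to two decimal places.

-25.33 percentage points

First mineral: 80.156 g Ca in 873.856 g formula = 9.17 wt% Ca.
Second mineral: 40.078 g Ca in 116.160 g formula = 34.50 wt% Ca.
9.17% − 34.50% gives a difference of -25.33 percentage points.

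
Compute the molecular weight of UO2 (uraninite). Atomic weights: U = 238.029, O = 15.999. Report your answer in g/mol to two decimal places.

U: 1 × 238.029 = 238.0290
O: 2 × 15.999 = 31.9980
Summing the contributions gives the formula mass.

270.03 g/mol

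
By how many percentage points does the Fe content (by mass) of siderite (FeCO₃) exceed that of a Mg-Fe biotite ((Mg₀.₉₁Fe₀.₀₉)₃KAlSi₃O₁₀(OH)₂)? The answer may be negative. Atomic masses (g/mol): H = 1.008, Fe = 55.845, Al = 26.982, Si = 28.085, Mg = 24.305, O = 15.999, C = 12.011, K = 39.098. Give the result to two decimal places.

44.66 percentage points

M(FeCO₃) = 115.853 g/mol, so wt% Fe = 55.845/115.853 × 100 = 48.20%.
M((Mg₀.₉₁Fe₀.₀₉)₃KAlSi₃O₁₀(OH)₂) = 425.770 g/mol, so wt% Fe = 15.078/425.770 × 100 = 3.54%.
48.20 − 3.54 = 44.66 pp.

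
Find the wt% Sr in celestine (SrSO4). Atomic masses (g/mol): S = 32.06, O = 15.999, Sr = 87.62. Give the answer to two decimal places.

47.70 weight percent

Molar mass of SrSO4: 1·87.62 + 1·32.06 + 4·15.999 = 183.676 g/mol.
Mass of Sr per formula unit: 1 × 87.62 = 87.620 g.
Weight fraction Sr = 87.620 / 183.676 = 0.4770.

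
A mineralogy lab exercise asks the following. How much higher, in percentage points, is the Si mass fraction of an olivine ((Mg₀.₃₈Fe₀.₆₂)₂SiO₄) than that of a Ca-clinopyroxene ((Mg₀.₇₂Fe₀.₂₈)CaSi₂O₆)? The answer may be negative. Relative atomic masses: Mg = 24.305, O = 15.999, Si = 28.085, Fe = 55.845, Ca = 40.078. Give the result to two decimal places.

First mineral: 28.085 g Si in 179.801 g formula = 15.62 wt% Si.
Second mineral: 56.170 g Si in 225.378 g formula = 24.92 wt% Si.
15.62% − 24.92% gives a difference of -9.30 percentage points.

-9.30 percentage points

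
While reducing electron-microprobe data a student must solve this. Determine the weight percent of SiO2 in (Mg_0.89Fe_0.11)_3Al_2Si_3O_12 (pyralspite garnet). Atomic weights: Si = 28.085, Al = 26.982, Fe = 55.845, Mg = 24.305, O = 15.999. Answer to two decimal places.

43.59 wt%

M((Mg_0.89Fe_0.11)_3Al_2Si_3O_12) = 413.530 g/mol; M(SiO2) = 60.083 g/mol.
Moles SiO2 per formula unit = 3 Si ÷ 1 = 3.0000.
SiO2 fraction = (3.0000 × 60.083) / 413.530 = 180.249/413.530 = 0.4359.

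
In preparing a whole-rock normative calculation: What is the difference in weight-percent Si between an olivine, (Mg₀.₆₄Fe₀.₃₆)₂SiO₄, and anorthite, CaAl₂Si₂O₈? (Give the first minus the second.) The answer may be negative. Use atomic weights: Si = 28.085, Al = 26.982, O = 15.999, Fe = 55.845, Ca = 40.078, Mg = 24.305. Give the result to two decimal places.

M((Mg₀.₆₄Fe₀.₃₆)₂SiO₄) = 163.400 g/mol, so wt% Si = 28.085/163.400 × 100 = 17.19%.
M(CaAl₂Si₂O₈) = 278.204 g/mol, so wt% Si = 56.170/278.204 × 100 = 20.19%.
17.19 − 20.19 = -3.00 pp.

-3.00 percentage points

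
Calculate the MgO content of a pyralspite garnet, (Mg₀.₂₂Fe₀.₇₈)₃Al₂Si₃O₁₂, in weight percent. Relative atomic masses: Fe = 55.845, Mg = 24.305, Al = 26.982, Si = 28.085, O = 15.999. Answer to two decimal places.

5.58 wt%

Formula mass = 476.926 g/mol.
0.66 Mg → 0.6600 mol MgO per formula unit; M(MgO) = 40.304, so MgO mass = 26.601 g.
26.601/476.926 × 100 = 5.58 wt%.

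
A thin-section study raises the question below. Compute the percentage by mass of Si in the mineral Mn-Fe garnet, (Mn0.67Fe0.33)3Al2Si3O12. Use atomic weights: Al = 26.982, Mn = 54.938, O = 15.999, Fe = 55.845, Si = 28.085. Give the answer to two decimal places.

16.99 mass %

Molar mass of (Mn0.67Fe0.33)3Al2Si3O12: 2.01*54.938 + 0.99*55.845 + 2*26.982 + 3*28.085 + 12*15.999 = 495.919 g/mol.
Mass of Si per formula unit: 3 × 28.085 = 84.255 g.
Weight fraction Si = 84.255 / 495.919 = 0.1699.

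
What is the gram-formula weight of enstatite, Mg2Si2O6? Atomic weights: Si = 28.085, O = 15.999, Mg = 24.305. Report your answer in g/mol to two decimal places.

Mg: 2 × 24.305 = 48.6100
Si: 2 × 28.085 = 56.1700
O: 6 × 15.999 = 95.9940
Summing the contributions gives the formula mass.

200.77 g/mol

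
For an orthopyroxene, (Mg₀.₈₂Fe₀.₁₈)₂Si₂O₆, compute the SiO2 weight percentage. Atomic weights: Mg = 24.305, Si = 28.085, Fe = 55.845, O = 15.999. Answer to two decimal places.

56.65 wt%

M((Mg₀.₈₂Fe₀.₁₈)₂Si₂O₆) = 212.128 g/mol; M(SiO2) = 60.083 g/mol.
Moles SiO2 per formula unit = 2 Si ÷ 1 = 2.0000.
SiO2 fraction = (2.0000 × 60.083) / 212.128 = 120.166/212.128 = 0.5665.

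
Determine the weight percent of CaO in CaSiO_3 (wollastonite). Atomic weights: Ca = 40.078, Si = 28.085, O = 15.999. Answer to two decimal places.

48.28 wt%

Molar mass of CaSiO_3 = 1×40.078 + 1×28.085 + 3×15.999 = 116.160 g/mol.
Each formula unit contains 1 Ca, equivalent to 1/1 = 1.0000 mol CaO.
M(CaO) = 1×40.078 + 1×15.999 = 56.077 g/mol.
Mass of CaO per formula unit = 1.0000 × 56.077 = 56.077 g.
CaO wt% = 56.077 / 116.160 × 100 = 48.28%.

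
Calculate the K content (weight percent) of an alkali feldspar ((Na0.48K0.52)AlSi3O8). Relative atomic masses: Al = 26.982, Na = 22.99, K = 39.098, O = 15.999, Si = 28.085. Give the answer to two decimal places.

Formula mass = 0.48×22.99 + 0.52×39.098 + 1×26.982 + 3×28.085 + 8×15.999 = 270.595 g/mol, of which 20.331 g is K.
So K makes up 20.331/270.595 = 0.0751 of the mass, i.e. 7.51%.

7.51 weight percent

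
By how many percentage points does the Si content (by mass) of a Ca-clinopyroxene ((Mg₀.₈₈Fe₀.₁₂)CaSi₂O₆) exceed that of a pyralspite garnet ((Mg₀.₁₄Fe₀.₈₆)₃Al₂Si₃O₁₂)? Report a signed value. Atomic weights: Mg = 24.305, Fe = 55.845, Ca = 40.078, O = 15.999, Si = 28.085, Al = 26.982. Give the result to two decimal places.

First mineral: 56.170 g Si in 220.332 g formula = 25.49 wt% Si.
Second mineral: 84.255 g Si in 484.495 g formula = 17.39 wt% Si.
25.49% − 17.39% gives a difference of 8.10 percentage points.

8.10 percentage points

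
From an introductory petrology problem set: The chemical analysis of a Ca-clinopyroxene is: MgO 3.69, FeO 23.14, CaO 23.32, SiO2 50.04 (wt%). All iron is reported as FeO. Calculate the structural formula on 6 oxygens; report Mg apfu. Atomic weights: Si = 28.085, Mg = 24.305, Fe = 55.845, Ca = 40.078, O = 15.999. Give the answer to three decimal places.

MgO: 3.69/40.304 = 0.09155 mol → 0.09155 mol Mg, 0.09155 mol O.
FeO: 23.14/71.844 = 0.32209 mol → 0.32209 mol Fe, 0.32209 mol O.
CaO: 23.32/56.077 = 0.41586 mol → 0.41586 mol Ca, 0.41586 mol O.
SiO2: 50.04/60.083 = 0.83285 mol → 0.83285 mol Si, 1.66570 mol O.
Total oxygen = 2.49520 mol. Normalization factor = 6/2.49520 = 2.40462.
Mg per 6 O = 0.09155 × 2.40462 = 0.220.

0.220 Mg apfu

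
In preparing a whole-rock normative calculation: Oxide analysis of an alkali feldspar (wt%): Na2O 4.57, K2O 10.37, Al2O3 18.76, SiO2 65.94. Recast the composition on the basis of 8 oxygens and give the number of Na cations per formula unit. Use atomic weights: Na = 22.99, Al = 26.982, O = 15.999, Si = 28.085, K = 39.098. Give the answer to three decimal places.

4.57 wt% Na2O ÷ 61.979 g/mol = 0.07373 mol, giving 0.14746 Na and 0.07373 O.
10.37 wt% K2O ÷ 94.195 g/mol = 0.11009 mol, giving 0.22018 K and 0.11009 O.
18.76 wt% Al2O3 ÷ 101.961 g/mol = 0.18399 mol, giving 0.36798 Al and 0.55197 O.
65.94 wt% SiO2 ÷ 60.083 g/mol = 1.09748 mol, giving 1.09748 Si and 2.19496 O.
Oxygen sums to 2.93075; scaling by 8/2.93075 = 2.72968 puts the formula on 8 O.
Na: 0.14746 × 2.72968 = 0.403 atoms per formula unit.

0.403 Na apfu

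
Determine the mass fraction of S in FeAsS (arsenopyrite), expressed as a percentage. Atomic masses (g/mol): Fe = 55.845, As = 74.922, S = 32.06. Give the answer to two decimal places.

19.69 mass %

Molar mass of FeAsS: 1*55.845 + 1*74.922 + 1*32.06 = 162.827 g/mol.
Mass of S per formula unit: 1 × 32.06 = 32.060 g.
Weight fraction S = 32.060 / 162.827 = 0.1969.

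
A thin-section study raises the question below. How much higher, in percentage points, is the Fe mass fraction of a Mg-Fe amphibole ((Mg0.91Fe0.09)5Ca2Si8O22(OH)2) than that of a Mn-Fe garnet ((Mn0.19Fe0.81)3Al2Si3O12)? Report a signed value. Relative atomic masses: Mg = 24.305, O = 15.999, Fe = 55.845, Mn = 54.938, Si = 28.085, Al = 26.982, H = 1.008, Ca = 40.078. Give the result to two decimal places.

M((Mg0.91Fe0.09)5Ca2Si8O22(OH)2) = 826.546 g/mol, so wt% Fe = 25.130/826.546 × 100 = 3.04%.
M((Mn0.19Fe0.81)3Al2Si3O12) = 497.225 g/mol, so wt% Fe = 135.703/497.225 × 100 = 27.29%.
3.04 − 27.29 = -24.25 pp.

-24.25 percentage points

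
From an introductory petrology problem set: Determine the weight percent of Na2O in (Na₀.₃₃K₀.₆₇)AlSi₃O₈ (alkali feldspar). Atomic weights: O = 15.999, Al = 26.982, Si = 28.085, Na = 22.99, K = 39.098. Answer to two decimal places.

Molar mass of (Na₀.₃₃K₀.₆₇)AlSi₃O₈ = 0.33×22.99 + 0.67×39.098 + 1×26.982 + 3×28.085 + 8×15.999 = 273.011 g/mol.
Each formula unit contains 0.33 Na, equivalent to 0.33/2 = 0.1650 mol Na2O.
M(Na2O) = 2×22.99 + 1×15.999 = 61.979 g/mol.
Mass of Na2O per formula unit = 0.1650 × 61.979 = 10.227 g.
Na2O wt% = 10.227 / 273.011 × 100 = 3.75%.

3.75 wt%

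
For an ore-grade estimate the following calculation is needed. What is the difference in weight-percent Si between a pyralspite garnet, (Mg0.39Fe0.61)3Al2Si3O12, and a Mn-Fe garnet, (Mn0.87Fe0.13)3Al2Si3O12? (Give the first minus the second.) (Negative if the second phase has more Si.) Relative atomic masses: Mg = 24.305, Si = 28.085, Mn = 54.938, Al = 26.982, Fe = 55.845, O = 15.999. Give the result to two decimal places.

M((Mg0.39Fe0.61)3Al2Si3O12) = 460.840 g/mol, so wt% Si = 84.255/460.840 × 100 = 18.28%.
M((Mn0.87Fe0.13)3Al2Si3O12) = 495.375 g/mol, so wt% Si = 84.255/495.375 × 100 = 17.01%.
18.28 − 17.01 = 1.27 pp.

1.27 percentage points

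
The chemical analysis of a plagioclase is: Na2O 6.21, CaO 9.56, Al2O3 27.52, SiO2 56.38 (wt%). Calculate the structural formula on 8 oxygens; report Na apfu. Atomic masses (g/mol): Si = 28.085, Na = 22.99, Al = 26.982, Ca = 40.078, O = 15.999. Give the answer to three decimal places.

0.542 Na apfu

Na2O: 6.21/61.979 = 0.10020 mol → 0.20040 mol Na, 0.10020 mol O.
CaO: 9.56/56.077 = 0.17048 mol → 0.17048 mol Ca, 0.17048 mol O.
Al2O3: 27.52/101.961 = 0.26991 mol → 0.53982 mol Al, 0.80973 mol O.
SiO2: 56.38/60.083 = 0.93837 mol → 0.93837 mol Si, 1.87674 mol O.
Total oxygen = 2.95715 mol. Normalization factor = 8/2.95715 = 2.70531.
Na per 8 O = 0.20040 × 2.70531 = 0.542.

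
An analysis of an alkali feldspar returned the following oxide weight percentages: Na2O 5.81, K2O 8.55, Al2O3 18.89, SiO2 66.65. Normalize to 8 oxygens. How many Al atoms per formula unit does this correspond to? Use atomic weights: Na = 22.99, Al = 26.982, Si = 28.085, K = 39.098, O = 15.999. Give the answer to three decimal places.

5.81 wt% Na2O ÷ 61.979 g/mol = 0.09374 mol, giving 0.18748 Na and 0.09374 O.
8.55 wt% K2O ÷ 94.195 g/mol = 0.09077 mol, giving 0.18154 K and 0.09077 O.
18.89 wt% Al2O3 ÷ 101.961 g/mol = 0.18527 mol, giving 0.37054 Al and 0.55581 O.
66.65 wt% SiO2 ÷ 60.083 g/mol = 1.10930 mol, giving 1.10930 Si and 2.21860 O.
Oxygen sums to 2.95892; scaling by 8/2.95892 = 2.70369 puts the formula on 8 O.
Al: 0.37054 × 2.70369 = 1.002 atoms per formula unit.

1.002 Al apfu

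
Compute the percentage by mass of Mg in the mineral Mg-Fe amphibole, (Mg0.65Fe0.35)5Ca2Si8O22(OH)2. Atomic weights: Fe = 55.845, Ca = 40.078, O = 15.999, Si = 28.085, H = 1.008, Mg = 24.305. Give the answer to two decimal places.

9.11 mass %

M((Mg0.65Fe0.35)5Ca2Si8O22(OH)2) = 867.548 g/mol.
Mg contributes 3.25 × 24.305 = 78.991 g per mole.
78.991/867.548 = 0.0911 → 9.11%.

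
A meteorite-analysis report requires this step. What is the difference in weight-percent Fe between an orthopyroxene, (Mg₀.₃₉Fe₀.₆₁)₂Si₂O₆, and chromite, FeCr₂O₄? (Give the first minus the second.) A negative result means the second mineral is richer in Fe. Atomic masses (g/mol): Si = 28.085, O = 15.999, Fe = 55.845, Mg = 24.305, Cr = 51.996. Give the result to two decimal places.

Fe in (Mg₀.₃₉Fe₀.₆₁)₂Si₂O₆: molar mass 239.253 g/mol; 1.22×55.845 = 68.131 g → 28.48 wt%.
Fe in FeCr₂O₄: molar mass 223.833 g/mol; 1×55.845 = 55.845 g → 24.95 wt%.
Difference = 28.48 − 24.95 = 3.53 percentage points.

3.53 percentage points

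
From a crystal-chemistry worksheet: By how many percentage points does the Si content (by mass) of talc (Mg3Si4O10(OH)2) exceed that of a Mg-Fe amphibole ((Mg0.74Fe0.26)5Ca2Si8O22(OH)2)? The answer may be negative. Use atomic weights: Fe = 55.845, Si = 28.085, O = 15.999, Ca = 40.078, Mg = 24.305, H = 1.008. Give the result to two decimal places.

M(Mg3Si4O10(OH)2) = 379.259 g/mol, so wt% Si = 112.340/379.259 × 100 = 29.62%.
M((Mg0.74Fe0.26)5Ca2Si8O22(OH)2) = 853.355 g/mol, so wt% Si = 224.680/853.355 × 100 = 26.33%.
29.62 − 26.33 = 3.29 pp.

3.29 percentage points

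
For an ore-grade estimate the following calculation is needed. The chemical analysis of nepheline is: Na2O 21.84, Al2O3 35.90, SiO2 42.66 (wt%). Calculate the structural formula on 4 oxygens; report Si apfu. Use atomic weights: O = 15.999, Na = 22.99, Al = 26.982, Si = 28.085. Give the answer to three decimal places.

1.004 Si apfu

21.84 wt% Na2O ÷ 61.979 g/mol = 0.35238 mol, giving 0.70476 Na and 0.35238 O.
35.90 wt% Al2O3 ÷ 101.961 g/mol = 0.35210 mol, giving 0.70420 Al and 1.05630 O.
42.66 wt% SiO2 ÷ 60.083 g/mol = 0.71002 mol, giving 0.71002 Si and 1.42004 O.
Oxygen sums to 2.82872; scaling by 4/2.82872 = 1.41407 puts the formula on 4 O.
Si: 0.71002 × 1.41407 = 1.004 atoms per formula unit.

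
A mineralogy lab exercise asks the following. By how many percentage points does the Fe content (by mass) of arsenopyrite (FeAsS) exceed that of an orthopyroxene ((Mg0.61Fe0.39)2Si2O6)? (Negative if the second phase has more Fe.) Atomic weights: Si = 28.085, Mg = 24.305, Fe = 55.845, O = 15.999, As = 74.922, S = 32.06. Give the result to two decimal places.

14.97 percentage points

Fe in FeAsS: molar mass 162.827 g/mol; 1×55.845 = 55.845 g → 34.30 wt%.
Fe in (Mg0.61Fe0.39)2Si2O6: molar mass 225.375 g/mol; 0.78×55.845 = 43.559 g → 19.33 wt%.
Difference = 34.30 − 19.33 = 14.97 percentage points.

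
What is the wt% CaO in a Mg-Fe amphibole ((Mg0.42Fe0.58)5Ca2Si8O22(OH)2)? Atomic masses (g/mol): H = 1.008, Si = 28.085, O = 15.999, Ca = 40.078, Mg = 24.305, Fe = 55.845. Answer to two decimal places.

12.41 wt%

M((Mg0.42Fe0.58)5Ca2Si8O22(OH)2) = 903.819 g/mol; M(CaO) = 56.077 g/mol.
Moles CaO per formula unit = 2 Ca ÷ 1 = 2.0000.
CaO fraction = (2.0000 × 56.077) / 903.819 = 112.154/903.819 = 0.1241.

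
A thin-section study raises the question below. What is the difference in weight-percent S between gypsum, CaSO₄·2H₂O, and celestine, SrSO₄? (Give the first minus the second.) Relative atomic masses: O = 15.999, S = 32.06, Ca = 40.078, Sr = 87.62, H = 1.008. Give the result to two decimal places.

1.17 percentage points

M(CaSO₄·2H₂O) = 172.164 g/mol, so wt% S = 32.060/172.164 × 100 = 18.62%.
M(SrSO₄) = 183.676 g/mol, so wt% S = 32.060/183.676 × 100 = 17.45%.
18.62 − 17.45 = 1.17 pp.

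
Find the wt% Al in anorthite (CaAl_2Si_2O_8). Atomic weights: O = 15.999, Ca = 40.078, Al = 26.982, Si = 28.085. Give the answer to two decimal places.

Formula mass = 1*40.078 + 2*26.982 + 2*28.085 + 8*15.999 = 278.204 g/mol, of which 53.964 g is Al.
So Al makes up 53.964/278.204 = 0.1940 of the mass, i.e. 19.40%.

19.40 wt%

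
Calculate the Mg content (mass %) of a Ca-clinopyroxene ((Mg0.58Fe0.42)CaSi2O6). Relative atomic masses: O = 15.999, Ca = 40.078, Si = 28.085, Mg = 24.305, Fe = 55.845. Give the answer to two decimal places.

6.13 mass %

Molar mass of (Mg0.58Fe0.42)CaSi2O6: 0.58·24.305 + 0.42·55.845 + 1·40.078 + 2·28.085 + 6·15.999 = 229.794 g/mol.
Mass of Mg per formula unit: 0.58 × 24.305 = 14.097 g.
Weight fraction Mg = 14.097 / 229.794 = 0.0613.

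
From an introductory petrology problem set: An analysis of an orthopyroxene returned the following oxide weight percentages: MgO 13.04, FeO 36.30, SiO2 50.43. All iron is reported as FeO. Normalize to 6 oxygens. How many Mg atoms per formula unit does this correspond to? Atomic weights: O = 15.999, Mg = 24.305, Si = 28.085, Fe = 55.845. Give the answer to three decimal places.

0.774 Mg apfu

13.04 wt% MgO ÷ 40.304 g/mol = 0.32354 mol, giving 0.32354 Mg and 0.32354 O.
36.30 wt% FeO ÷ 71.844 g/mol = 0.50526 mol, giving 0.50526 Fe and 0.50526 O.
50.43 wt% SiO2 ÷ 60.083 g/mol = 0.83934 mol, giving 0.83934 Si and 1.67868 O.
Oxygen sums to 2.50748; scaling by 6/2.50748 = 2.39284 puts the formula on 6 O.
Mg: 0.32354 × 2.39284 = 0.774 atoms per formula unit.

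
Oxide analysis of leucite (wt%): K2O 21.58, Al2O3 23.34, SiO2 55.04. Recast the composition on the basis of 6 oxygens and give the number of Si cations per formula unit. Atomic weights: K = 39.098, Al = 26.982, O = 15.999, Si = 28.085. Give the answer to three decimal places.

21.58 wt% K2O ÷ 94.195 g/mol = 0.22910 mol, giving 0.45820 K and 0.22910 O.
23.34 wt% Al2O3 ÷ 101.961 g/mol = 0.22891 mol, giving 0.45782 Al and 0.68673 O.
55.04 wt% SiO2 ÷ 60.083 g/mol = 0.91607 mol, giving 0.91607 Si and 1.83214 O.
Oxygen sums to 2.74797; scaling by 6/2.74797 = 2.18343 puts the formula on 6 O.
Si: 0.91607 × 2.18343 = 2.000 atoms per formula unit.

2.000 Si apfu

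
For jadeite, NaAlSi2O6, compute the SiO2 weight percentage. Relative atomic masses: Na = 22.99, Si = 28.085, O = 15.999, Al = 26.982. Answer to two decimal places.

M(NaAlSi2O6) = 202.136 g/mol; M(SiO2) = 60.083 g/mol.
Moles SiO2 per formula unit = 2 Si ÷ 1 = 2.0000.
SiO2 fraction = (2.0000 × 60.083) / 202.136 = 120.166/202.136 = 0.5945.

59.45 wt%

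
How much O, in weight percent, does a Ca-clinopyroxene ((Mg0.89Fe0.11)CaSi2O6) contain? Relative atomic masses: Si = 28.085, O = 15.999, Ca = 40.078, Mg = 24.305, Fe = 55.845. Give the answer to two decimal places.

Molar mass of (Mg0.89Fe0.11)CaSi2O6: 0.89×24.305 + 0.11×55.845 + 1×40.078 + 2×28.085 + 6×15.999 = 220.016 g/mol.
Mass of O per formula unit: 6 × 15.999 = 95.994 g.
Weight fraction O = 95.994 / 220.016 = 0.4363.

43.63 weight percent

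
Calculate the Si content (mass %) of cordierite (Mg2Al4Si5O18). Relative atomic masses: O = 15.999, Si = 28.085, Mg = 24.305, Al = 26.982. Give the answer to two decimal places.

Formula mass = 2*24.305 + 4*26.982 + 5*28.085 + 18*15.999 = 584.945 g/mol, of which 140.425 g is Si.
So Si makes up 140.425/584.945 = 0.2401 of the mass, i.e. 24.01%.

24.01 mass %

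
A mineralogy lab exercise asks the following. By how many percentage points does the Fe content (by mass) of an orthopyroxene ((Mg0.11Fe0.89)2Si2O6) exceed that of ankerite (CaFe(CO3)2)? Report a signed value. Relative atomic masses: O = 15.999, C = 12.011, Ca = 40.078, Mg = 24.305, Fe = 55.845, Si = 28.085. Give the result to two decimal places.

Fe in (Mg0.11Fe0.89)2Si2O6: molar mass 256.915 g/mol; 1.78×55.845 = 99.404 g → 38.69 wt%.
Fe in CaFe(CO3)2: molar mass 215.939 g/mol; 1×55.845 = 55.845 g → 25.86 wt%.
Difference = 38.69 − 25.86 = 12.83 percentage points.

12.83 percentage points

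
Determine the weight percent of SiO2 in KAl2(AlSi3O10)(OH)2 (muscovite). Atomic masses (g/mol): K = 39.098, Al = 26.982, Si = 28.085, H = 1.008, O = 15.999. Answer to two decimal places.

M(KAl2(AlSi3O10)(OH)2) = 398.303 g/mol; M(SiO2) = 60.083 g/mol.
Moles SiO2 per formula unit = 3 Si ÷ 1 = 3.0000.
SiO2 fraction = (3.0000 × 60.083) / 398.303 = 180.249/398.303 = 0.4525.

45.25 wt%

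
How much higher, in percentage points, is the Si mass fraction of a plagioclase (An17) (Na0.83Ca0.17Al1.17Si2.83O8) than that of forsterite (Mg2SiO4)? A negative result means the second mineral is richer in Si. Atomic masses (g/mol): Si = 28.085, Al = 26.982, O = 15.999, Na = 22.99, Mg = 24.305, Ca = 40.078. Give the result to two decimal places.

10.04 percentage points

M(Na0.83Ca0.17Al1.17Si2.83O8) = 264.936 g/mol, so wt% Si = 79.481/264.936 × 100 = 30.00%.
M(Mg2SiO4) = 140.691 g/mol, so wt% Si = 28.085/140.691 × 100 = 19.96%.
30.00 − 19.96 = 10.04 pp.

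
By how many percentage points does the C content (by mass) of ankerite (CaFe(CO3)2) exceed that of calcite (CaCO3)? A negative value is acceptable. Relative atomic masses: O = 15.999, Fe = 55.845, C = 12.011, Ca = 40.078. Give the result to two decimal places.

M(CaFe(CO3)2) = 215.939 g/mol, so wt% C = 24.022/215.939 × 100 = 11.12%.
M(CaCO3) = 100.086 g/mol, so wt% C = 12.011/100.086 × 100 = 12.00%.
11.12 − 12.00 = -0.88 pp.

-0.88 percentage points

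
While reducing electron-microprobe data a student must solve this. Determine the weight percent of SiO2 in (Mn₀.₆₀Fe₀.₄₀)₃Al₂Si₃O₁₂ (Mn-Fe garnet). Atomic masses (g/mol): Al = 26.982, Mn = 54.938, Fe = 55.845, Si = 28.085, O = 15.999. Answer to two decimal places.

M((Mn₀.₆₀Fe₀.₄₀)₃Al₂Si₃O₁₂) = 496.109 g/mol; M(SiO2) = 60.083 g/mol.
Moles SiO2 per formula unit = 3 Si ÷ 1 = 3.0000.
SiO2 fraction = (3.0000 × 60.083) / 496.109 = 180.249/496.109 = 0.3633.

36.33 wt%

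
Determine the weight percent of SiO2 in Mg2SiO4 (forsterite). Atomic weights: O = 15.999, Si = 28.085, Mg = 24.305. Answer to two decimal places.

M(Mg2SiO4) = 140.691 g/mol; M(SiO2) = 60.083 g/mol.
Moles SiO2 per formula unit = 1 Si ÷ 1 = 1.0000.
SiO2 fraction = (1.0000 × 60.083) / 140.691 = 60.083/140.691 = 0.4271.

42.71 wt%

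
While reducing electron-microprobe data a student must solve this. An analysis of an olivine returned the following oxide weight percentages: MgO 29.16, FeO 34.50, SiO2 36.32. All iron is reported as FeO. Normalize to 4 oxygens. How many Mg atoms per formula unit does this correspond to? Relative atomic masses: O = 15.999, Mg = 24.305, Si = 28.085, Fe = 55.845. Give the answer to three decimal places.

1.199 Mg apfu

29.16 wt% MgO ÷ 40.304 g/mol = 0.72350 mol, giving 0.72350 Mg and 0.72350 O.
34.50 wt% FeO ÷ 71.844 g/mol = 0.48021 mol, giving 0.48021 Fe and 0.48021 O.
36.32 wt% SiO2 ÷ 60.083 g/mol = 0.60450 mol, giving 0.60450 Si and 1.20900 O.
Oxygen sums to 2.41271; scaling by 4/2.41271 = 1.65789 puts the formula on 4 O.
Mg: 0.72350 × 1.65789 = 1.199 atoms per formula unit.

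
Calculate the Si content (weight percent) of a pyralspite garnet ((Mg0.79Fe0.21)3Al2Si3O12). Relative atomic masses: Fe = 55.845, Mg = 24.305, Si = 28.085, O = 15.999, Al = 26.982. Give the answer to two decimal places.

M((Mg0.79Fe0.21)3Al2Si3O12) = 422.992 g/mol.
Si contributes 3 × 28.085 = 84.255 g per mole.
84.255/422.992 = 0.1992 → 19.92%.

19.92 weight percent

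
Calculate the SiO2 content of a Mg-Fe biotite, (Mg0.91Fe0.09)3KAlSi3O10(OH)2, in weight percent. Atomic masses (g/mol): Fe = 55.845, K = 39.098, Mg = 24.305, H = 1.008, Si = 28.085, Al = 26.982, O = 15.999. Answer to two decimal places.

42.33 wt%

M((Mg0.91Fe0.09)3KAlSi3O10(OH)2) = 425.770 g/mol; M(SiO2) = 60.083 g/mol.
Moles SiO2 per formula unit = 3 Si ÷ 1 = 3.0000.
SiO2 fraction = (3.0000 × 60.083) / 425.770 = 180.249/425.770 = 0.4233.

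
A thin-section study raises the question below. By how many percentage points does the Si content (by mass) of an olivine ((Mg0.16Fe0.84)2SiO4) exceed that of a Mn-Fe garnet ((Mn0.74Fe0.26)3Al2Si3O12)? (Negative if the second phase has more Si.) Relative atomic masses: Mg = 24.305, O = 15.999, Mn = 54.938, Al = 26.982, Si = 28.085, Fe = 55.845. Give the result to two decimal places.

-2.50 percentage points

First mineral: 28.085 g Si in 193.678 g formula = 14.50 wt% Si.
Second mineral: 84.255 g Si in 495.728 g formula = 17.00 wt% Si.
14.50% − 17.00% gives a difference of -2.50 percentage points.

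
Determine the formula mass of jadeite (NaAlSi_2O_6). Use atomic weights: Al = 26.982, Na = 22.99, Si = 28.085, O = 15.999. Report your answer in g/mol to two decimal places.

M = 1×22.99 + 1×26.982 + 2×28.085 + 6×15.999

202.14 g/mol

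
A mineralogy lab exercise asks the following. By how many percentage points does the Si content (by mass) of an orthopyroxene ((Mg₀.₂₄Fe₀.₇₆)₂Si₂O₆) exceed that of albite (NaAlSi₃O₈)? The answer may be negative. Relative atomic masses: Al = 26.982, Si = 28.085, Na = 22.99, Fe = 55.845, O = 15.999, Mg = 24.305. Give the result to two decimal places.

-9.55 percentage points

First mineral: 56.170 g Si in 248.715 g formula = 22.58 wt% Si.
Second mineral: 84.255 g Si in 262.219 g formula = 32.13 wt% Si.
22.58% − 32.13% gives a difference of -9.55 percentage points.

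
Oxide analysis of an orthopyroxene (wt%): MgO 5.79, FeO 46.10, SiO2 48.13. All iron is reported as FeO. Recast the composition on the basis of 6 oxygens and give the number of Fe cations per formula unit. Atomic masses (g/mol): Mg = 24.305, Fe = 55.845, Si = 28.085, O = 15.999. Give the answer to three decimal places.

MgO: 5.79/40.304 = 0.14366 mol → 0.14366 mol Mg, 0.14366 mol O.
FeO: 46.10/71.844 = 0.64167 mol → 0.64167 mol Fe, 0.64167 mol O.
SiO2: 48.13/60.083 = 0.80106 mol → 0.80106 mol Si, 1.60212 mol O.
Total oxygen = 2.38745 mol. Normalization factor = 6/2.38745 = 2.51314.
Fe per 6 O = 0.64167 × 2.51314 = 1.613.

1.613 Fe apfu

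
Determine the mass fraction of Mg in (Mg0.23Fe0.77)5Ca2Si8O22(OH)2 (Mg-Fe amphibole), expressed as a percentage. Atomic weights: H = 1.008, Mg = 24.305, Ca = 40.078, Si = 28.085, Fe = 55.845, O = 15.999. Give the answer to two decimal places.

2.99 weight percent

Molar mass of (Mg0.23Fe0.77)5Ca2Si8O22(OH)2: 1.15·24.305 + 3.85·55.845 + 2·40.078 + 8·28.085 + 24·15.999 + 2·1.008 = 933.782 g/mol.
Mass of Mg per formula unit: 1.15 × 24.305 = 27.951 g.
Weight fraction Mg = 27.951 / 933.782 = 0.0299.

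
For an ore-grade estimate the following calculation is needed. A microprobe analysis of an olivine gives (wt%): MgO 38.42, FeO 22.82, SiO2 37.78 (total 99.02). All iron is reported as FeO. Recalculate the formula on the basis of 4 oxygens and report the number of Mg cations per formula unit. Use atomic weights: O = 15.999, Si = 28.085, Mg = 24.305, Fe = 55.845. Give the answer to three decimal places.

38.42 wt% MgO ÷ 40.304 g/mol = 0.95326 mol, giving 0.95326 Mg and 0.95326 O.
22.82 wt% FeO ÷ 71.844 g/mol = 0.31763 mol, giving 0.31763 Fe and 0.31763 O.
37.78 wt% SiO2 ÷ 60.083 g/mol = 0.62880 mol, giving 0.62880 Si and 1.25760 O.
Oxygen sums to 2.52849; scaling by 4/2.52849 = 1.58197 puts the formula on 4 O.
Mg: 0.95326 × 1.58197 = 1.508 atoms per formula unit.

1.508 Mg apfu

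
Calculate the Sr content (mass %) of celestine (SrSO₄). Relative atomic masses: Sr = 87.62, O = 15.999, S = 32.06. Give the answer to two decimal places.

47.70 mass %

Molar mass of SrSO₄: 1·87.62 + 1·32.06 + 4·15.999 = 183.676 g/mol.
Mass of Sr per formula unit: 1 × 87.62 = 87.620 g.
Weight fraction Sr = 87.620 / 183.676 = 0.4770.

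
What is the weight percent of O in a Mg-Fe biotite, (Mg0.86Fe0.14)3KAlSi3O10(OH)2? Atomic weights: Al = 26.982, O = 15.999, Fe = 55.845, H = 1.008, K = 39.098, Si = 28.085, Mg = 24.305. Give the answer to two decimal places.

Formula mass = 2.58*24.305 + 0.42*55.845 + 1*39.098 + 1*26.982 + 3*28.085 + 12*15.999 + 2*1.008 = 430.501 g/mol, of which 191.988 g is O.
So O makes up 191.988/430.501 = 0.4460 of the mass, i.e. 44.60%.

44.60 wt%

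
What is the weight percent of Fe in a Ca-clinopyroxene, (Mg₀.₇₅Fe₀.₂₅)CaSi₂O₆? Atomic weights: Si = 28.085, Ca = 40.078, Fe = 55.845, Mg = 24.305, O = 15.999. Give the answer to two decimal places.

6.22 mass %

Formula mass = 0.75·24.305 + 0.25·55.845 + 1·40.078 + 2·28.085 + 6·15.999 = 224.432 g/mol, of which 13.961 g is Fe.
So Fe makes up 13.961/224.432 = 0.0622 of the mass, i.e. 6.22%.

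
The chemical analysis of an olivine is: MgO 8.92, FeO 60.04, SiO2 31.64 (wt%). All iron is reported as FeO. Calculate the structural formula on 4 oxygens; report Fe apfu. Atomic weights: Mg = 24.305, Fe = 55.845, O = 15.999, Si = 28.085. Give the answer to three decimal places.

8.92 wt% MgO ÷ 40.304 g/mol = 0.22132 mol, giving 0.22132 Mg and 0.22132 O.
60.04 wt% FeO ÷ 71.844 g/mol = 0.83570 mol, giving 0.83570 Fe and 0.83570 O.
31.64 wt% SiO2 ÷ 60.083 g/mol = 0.52660 mol, giving 0.52660 Si and 1.05320 O.
Oxygen sums to 2.11022; scaling by 4/2.11022 = 1.89554 puts the formula on 4 O.
Fe: 0.83570 × 1.89554 = 1.584 atoms per formula unit.

1.584 Fe apfu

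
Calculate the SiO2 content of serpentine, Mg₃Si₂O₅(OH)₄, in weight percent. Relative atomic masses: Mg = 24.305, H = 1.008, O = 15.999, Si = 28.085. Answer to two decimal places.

Molar mass of Mg₃Si₂O₅(OH)₄ = 3×24.305 + 2×28.085 + 9×15.999 + 4×1.008 = 277.108 g/mol.
Each formula unit contains 2 Si, equivalent to 2/1 = 2.0000 mol SiO2.
M(SiO2) = 1×28.085 + 2×15.999 = 60.083 g/mol.
Mass of SiO2 per formula unit = 2.0000 × 60.083 = 120.166 g.
SiO2 wt% = 120.166 / 277.108 × 100 = 43.36%.

43.36 wt%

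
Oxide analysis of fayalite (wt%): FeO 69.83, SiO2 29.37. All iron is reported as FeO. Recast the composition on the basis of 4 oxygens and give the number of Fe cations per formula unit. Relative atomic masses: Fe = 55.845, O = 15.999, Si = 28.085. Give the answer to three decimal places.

FeO (M=71.844): mol = 0.97197; Fe = 0.97197, O = 0.97197.
SiO2 (M=60.083): mol = 0.48882; Si = 0.48882, O = 0.97764.
ΣO = 1.94961; factor = 4/ΣO = 2.05169.
Fe apfu = 0.97197 × 2.05169 = 1.994.

1.994 Fe apfu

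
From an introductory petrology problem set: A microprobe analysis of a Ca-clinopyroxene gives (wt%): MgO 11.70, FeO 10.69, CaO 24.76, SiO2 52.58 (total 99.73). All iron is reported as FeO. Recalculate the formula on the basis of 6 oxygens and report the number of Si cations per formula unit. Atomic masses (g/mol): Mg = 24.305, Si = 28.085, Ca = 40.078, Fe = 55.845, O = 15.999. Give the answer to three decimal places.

1.996 Si apfu

MgO: 11.70/40.304 = 0.29029 mol → 0.29029 mol Mg, 0.29029 mol O.
FeO: 10.69/71.844 = 0.14879 mol → 0.14879 mol Fe, 0.14879 mol O.
CaO: 24.76/56.077 = 0.44154 mol → 0.44154 mol Ca, 0.44154 mol O.
SiO2: 52.58/60.083 = 0.87512 mol → 0.87512 mol Si, 1.75024 mol O.
Total oxygen = 2.63086 mol. Normalization factor = 6/2.63086 = 2.28062.
Si per 6 O = 0.87512 × 2.28062 = 1.996.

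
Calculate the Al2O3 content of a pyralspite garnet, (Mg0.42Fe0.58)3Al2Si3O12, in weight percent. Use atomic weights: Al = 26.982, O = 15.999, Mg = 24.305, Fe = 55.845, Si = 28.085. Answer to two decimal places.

Formula mass = 458.002 g/mol.
2 Al → 1.0000 mol Al2O3 per formula unit; M(Al2O3) = 101.961, so Al2O3 mass = 101.961 g.
101.961/458.002 × 100 = 22.26 wt%.

22.26 wt%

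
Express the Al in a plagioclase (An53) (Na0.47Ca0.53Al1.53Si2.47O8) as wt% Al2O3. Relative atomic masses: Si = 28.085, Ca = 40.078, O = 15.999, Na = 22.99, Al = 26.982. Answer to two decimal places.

Formula mass = 270.691 g/mol.
1.53 Al → 0.7650 mol Al2O3 per formula unit; M(Al2O3) = 101.961, so Al2O3 mass = 78.000 g.
78.000/270.691 × 100 = 28.82 wt%.

28.82 wt%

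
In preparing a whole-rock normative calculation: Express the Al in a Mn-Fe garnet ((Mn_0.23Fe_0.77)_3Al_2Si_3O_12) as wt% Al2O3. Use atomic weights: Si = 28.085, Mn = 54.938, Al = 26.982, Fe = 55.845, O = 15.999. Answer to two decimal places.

20.51 wt%

M((Mn_0.23Fe_0.77)_3Al_2Si_3O_12) = 497.116 g/mol; M(Al2O3) = 101.961 g/mol.
Moles Al2O3 per formula unit = 2 Al ÷ 2 = 1.0000.
Al2O3 fraction = (1.0000 × 101.961) / 497.116 = 101.961/497.116 = 0.2051.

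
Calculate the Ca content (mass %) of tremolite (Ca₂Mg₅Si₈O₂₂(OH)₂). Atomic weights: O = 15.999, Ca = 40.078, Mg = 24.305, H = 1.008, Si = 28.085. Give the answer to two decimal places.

Formula mass = 2·40.078 + 5·24.305 + 8·28.085 + 24·15.999 + 2·1.008 = 812.353 g/mol, of which 80.156 g is Ca.
So Ca makes up 80.156/812.353 = 0.0987 of the mass, i.e. 9.87%.

9.87 mass %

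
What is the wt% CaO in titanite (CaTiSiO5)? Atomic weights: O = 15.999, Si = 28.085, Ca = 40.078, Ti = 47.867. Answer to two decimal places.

28.61 wt%

M(CaTiSiO5) = 196.025 g/mol; M(CaO) = 56.077 g/mol.
Moles CaO per formula unit = 1 Ca ÷ 1 = 1.0000.
CaO fraction = (1.0000 × 56.077) / 196.025 = 56.077/196.025 = 0.2861.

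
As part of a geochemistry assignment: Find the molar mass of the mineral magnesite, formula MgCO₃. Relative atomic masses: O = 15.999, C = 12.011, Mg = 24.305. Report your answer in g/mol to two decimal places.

84.31 g/mol

M = 1(24.305) + 1(12.011) + 3(15.999)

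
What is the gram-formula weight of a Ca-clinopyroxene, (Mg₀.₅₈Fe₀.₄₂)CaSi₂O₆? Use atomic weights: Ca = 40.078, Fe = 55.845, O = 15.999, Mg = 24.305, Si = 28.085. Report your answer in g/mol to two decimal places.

M = 0.58(24.305) + 0.42(55.845) + 1(40.078) + 2(28.085) + 6(15.999)

229.79 g/mol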